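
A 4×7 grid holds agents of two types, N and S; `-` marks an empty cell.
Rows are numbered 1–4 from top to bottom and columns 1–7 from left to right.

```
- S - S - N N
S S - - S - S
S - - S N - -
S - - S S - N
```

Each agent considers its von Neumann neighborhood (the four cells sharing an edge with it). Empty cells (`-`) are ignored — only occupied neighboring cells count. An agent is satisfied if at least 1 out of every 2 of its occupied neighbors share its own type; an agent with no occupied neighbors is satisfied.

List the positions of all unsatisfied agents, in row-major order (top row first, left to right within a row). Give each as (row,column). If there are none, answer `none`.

(2,5), (2,7), (3,5)

(1,2)S 1/1 ok
(1,4)S 0/0 ok
(1,6)N 1/1 ok
(1,7)N 1/2 ok
(2,1)S 2/2 ok
(2,2)S 2/2 ok
(2,5)S 0/1 unhappy
(2,7)S 0/1 unhappy
(3,1)S 2/2 ok
(3,4)S 1/2 ok
(3,5)N 0/3 unhappy
(4,1)S 1/1 ok
(4,4)S 2/2 ok
(4,5)S 1/2 ok
(4,7)N 0/0 ok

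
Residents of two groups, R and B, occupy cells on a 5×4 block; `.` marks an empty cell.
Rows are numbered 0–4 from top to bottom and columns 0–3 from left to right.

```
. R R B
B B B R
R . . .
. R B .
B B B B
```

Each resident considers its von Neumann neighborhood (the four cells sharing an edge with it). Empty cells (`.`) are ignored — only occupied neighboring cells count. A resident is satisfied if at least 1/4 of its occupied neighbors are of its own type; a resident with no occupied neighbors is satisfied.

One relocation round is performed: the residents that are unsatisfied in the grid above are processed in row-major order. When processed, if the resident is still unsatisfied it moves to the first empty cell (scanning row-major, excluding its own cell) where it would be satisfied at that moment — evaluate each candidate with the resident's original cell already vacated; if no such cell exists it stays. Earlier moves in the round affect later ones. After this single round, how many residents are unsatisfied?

Initially unsatisfied (in order): (0,3), (1,3), (2,0), (3,1).
  (0,3) → (0,0).
  (1,3) → (0,3).
  (2,0) → (1,3).
  (3,1) → (2,3).
Resulting grid:
B R R R
B B B R
. . . R
. . B .
B B B B
All satisfied now.

0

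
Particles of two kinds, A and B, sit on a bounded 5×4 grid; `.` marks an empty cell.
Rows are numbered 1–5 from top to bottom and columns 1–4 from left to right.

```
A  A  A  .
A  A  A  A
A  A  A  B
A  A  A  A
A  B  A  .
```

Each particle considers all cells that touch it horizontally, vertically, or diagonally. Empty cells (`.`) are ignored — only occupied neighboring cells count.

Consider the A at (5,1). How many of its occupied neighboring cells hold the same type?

2

Occupied neighbors of (5,1): (4,1)=A, (4,2)=A, (5,2)=B.
Same type (A): 2 of 3.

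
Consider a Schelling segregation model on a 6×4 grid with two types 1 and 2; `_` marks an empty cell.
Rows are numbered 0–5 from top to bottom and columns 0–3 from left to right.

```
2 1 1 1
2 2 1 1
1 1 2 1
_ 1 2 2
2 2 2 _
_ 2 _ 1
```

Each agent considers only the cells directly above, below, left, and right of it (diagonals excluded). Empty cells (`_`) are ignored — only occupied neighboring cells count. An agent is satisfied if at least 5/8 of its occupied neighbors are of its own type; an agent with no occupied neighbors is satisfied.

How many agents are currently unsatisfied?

10

Row 0: (0,0)2 1/2 not · (0,1)1 1/3 not · (0,2)1 3/3 satisfied · (0,3)1 2/2 satisfied
Row 1: (1,0)2 2/3 satisfied · (1,1)2 1/4 not · (1,2)1 2/4 not · (1,3)1 3/3 satisfied
Row 2: (2,0)1 1/2 not · (2,1)1 2/4 not · (2,2)2 1/4 not · (2,3)1 1/3 not
Row 3: (3,1)1 1/3 not · (3,2)2 3/4 satisfied · (3,3)2 1/2 not
Row 4: (4,0)2 1/1 satisfied · (4,1)2 3/4 satisfied · (4,2)2 2/2 satisfied
Row 5: (5,1)2 1/1 satisfied · (5,3)1 0/0 satisfied
Unsatisfied: (0,0), (0,1), (1,1), (1,2), (2,0), (2,1), (2,2), (2,3), (3,1), (3,3) — 10 in total.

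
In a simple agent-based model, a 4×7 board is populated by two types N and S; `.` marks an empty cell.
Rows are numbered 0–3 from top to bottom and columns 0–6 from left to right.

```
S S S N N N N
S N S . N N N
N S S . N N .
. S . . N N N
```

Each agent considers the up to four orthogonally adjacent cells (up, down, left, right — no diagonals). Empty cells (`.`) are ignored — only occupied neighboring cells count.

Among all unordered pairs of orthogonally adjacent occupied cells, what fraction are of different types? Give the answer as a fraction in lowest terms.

7/29

Scan each occupied cell's neighbors to the right and below so each pair is counted once.
Row 0: S(0,0)–S(0,1)= S(0,0)–S(1,0)= S(0,1)–S(0,2)= S(0,1)–N(1,1)≠ S(0,2)–N(0,3)≠ S(0,2)–S(1,2)= N(0,3)–N(0,4)= N(0,4)–N(0,5)= N(0,4)–N(1,4)= N(0,5)–N(0,6)= N(0,5)–N(1,5)= N(0,6)–N(1,6)=  → 2/12 unlike.
Row 1: S(1,0)–N(1,1)≠ S(1,0)–N(2,0)≠ N(1,1)–S(1,2)≠ N(1,1)–S(2,1)≠ S(1,2)–S(2,2)= N(1,4)–N(1,5)= N(1,4)–N(2,4)= N(1,5)–N(1,6)= N(1,5)–N(2,5)=  → 4/9 unlike.
Row 2: N(2,0)–S(2,1)≠ S(2,1)–S(2,2)= S(2,1)–S(3,1)= N(2,4)–N(2,5)= N(2,4)–N(3,4)= N(2,5)–N(3,5)=  → 1/6 unlike.
Row 3: N(3,4)–N(3,5)= N(3,5)–N(3,6)=  → 0/2 unlike.
Total adjacent occupied pairs: 29; unlike-type pairs: 7.
7/29 is already in lowest terms.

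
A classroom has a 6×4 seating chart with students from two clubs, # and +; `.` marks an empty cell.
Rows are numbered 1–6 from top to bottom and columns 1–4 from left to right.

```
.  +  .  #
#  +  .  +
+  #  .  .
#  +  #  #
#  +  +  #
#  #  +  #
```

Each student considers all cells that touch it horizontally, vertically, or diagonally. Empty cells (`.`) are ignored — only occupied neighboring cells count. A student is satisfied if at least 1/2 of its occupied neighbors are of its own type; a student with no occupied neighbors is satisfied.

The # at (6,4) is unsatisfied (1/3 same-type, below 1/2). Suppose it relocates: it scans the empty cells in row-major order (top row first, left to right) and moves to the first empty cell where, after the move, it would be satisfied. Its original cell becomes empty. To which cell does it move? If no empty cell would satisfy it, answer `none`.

Vacating (6,4). Empty cells in order:
  (1,1): 1/3 same-type → still unsatisfied.
  (1,3): 1/4 same-type → still unsatisfied.
  (2,3): 2/5 same-type → still unsatisfied.
  (3,3): 3/6 same-type → satisfied — stop here.

(3,3)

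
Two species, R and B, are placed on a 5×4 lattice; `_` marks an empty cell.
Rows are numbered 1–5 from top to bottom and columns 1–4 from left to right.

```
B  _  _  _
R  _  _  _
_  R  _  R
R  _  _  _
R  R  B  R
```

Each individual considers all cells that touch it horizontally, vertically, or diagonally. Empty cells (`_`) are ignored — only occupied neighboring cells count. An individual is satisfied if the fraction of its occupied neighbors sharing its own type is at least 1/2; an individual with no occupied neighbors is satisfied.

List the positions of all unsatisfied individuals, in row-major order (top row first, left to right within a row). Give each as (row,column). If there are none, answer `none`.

(1,1), (5,3), (5,4)

(1,1)B 0/1 unhappy
(2,1)R 1/2 ok
(3,2)R 2/2 ok
(3,4)R 0/0 ok
(4,1)R 3/3 ok
(5,1)R 2/2 ok
(5,2)R 2/3 ok
(5,3)B 0/2 unhappy
(5,4)R 0/1 unhappy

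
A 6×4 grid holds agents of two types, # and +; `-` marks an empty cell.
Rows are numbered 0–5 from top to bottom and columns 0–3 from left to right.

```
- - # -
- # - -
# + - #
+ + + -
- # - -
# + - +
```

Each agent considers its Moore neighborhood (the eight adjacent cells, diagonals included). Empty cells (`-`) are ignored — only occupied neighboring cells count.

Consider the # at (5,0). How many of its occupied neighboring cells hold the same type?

1

Occupied neighbors of (5,0): (4,1)=#, (5,1)=+.
Same type (#): 1 of 2.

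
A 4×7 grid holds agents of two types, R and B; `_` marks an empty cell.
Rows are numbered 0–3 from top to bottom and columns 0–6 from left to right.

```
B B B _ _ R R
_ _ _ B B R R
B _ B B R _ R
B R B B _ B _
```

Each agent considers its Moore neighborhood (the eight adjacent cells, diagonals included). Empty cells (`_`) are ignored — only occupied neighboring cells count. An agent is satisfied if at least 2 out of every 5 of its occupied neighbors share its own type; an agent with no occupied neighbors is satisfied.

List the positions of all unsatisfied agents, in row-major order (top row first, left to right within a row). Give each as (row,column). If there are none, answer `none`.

Row 0: (0,0)B 1/1 ✓ · (0,1)B 2/2 ✓ · (0,2)B 2/2 ✓ · (0,5)R 3/4 ✓ · (0,6)R 3/3 ✓
Row 1: (1,3)B 4/5 ✓ · (1,4)B 2/5 ✓ · (1,5)R 5/6 ✓ · (1,6)R 4/4 ✓
Row 2: (2,0)B 1/2 ✓ · (2,2)B 4/5 ✓ · (2,3)B 5/6 ✓ · (2,4)R 1/6 ✗ · (2,6)R 2/3 ✓
Row 3: (3,0)B 1/2 ✓ · (3,1)R 0/4 ✗ · (3,2)B 3/4 ✓ · (3,3)B 3/4 ✓ · (3,5)B 0/2 ✗

(2,4), (3,1), (3,5)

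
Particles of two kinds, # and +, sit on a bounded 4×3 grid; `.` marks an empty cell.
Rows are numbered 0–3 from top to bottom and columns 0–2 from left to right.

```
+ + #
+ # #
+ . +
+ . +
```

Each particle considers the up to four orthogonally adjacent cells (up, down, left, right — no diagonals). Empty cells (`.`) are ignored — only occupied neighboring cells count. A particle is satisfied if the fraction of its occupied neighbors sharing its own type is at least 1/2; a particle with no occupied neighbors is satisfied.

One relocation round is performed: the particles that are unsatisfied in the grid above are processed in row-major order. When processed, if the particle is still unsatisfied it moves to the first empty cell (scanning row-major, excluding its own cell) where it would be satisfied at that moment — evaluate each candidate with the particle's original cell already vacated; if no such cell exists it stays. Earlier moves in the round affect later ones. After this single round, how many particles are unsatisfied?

Initially unsatisfied (in order): (0,1), (1,1).
  (0,1) → (2,1).
  (1,1) → (0,1).
Resulting grid:
+ # #
+ . #
+ + +
+ . +
All satisfied now.

0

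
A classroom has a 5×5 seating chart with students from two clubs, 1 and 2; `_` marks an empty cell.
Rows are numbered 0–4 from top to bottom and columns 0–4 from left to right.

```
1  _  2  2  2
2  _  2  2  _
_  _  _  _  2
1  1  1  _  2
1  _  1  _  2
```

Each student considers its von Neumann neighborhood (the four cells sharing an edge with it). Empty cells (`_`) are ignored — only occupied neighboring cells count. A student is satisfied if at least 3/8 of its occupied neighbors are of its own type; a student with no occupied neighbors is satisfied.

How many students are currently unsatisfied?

2

(0,0)1 0/1 ✗
(0,2)2 2/2 ✓
(0,3)2 3/3 ✓
(0,4)2 1/1 ✓
(1,0)2 0/1 ✗
(1,2)2 2/2 ✓
(1,3)2 2/2 ✓
(2,4)2 1/1 ✓
(3,0)1 2/2 ✓
(3,1)1 2/2 ✓
(3,2)1 2/2 ✓
(3,4)2 2/2 ✓
(4,0)1 1/1 ✓
(4,2)1 1/1 ✓
(4,4)2 1/1 ✓
Unsatisfied: (0,0), (1,0) — 2 in total.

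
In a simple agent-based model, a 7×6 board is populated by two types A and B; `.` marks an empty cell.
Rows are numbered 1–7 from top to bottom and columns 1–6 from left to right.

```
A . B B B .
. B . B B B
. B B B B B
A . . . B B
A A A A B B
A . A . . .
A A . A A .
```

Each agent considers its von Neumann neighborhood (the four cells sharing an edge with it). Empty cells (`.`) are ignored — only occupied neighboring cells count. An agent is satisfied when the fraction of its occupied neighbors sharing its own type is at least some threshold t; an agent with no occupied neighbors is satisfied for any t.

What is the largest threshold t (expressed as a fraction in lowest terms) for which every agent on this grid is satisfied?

(1,1)A — no occupied neighbors
(1,3)B 1/1
(1,4)B 3/3
(1,5)B 2/2
(2,2)B 1/1
(2,4)B 3/3
(2,5)B 4/4
(2,6)B 2/2
(3,2)B 2/2
(3,3)B 2/2
(3,4)B 3/3
(3,5)B 4/4
(3,6)B 3/3
(4,1)A 1/1
(4,5)B 3/3
(4,6)B 3/3
(5,1)A 3/3
(5,2)A 2/2
(5,3)A 3/3
(5,4)A 1/2
(5,5)B 2/3
(5,6)B 2/2
(6,1)A 2/2
(6,3)A 1/1
(7,1)A 2/2
(7,2)A 1/1
(7,4)A 1/1
(7,5)A 1/1
The smallest same-type fraction is 1/2 at (5,4), which reduces to 1/2. Any threshold above that leaves this agent unsatisfied.

1/2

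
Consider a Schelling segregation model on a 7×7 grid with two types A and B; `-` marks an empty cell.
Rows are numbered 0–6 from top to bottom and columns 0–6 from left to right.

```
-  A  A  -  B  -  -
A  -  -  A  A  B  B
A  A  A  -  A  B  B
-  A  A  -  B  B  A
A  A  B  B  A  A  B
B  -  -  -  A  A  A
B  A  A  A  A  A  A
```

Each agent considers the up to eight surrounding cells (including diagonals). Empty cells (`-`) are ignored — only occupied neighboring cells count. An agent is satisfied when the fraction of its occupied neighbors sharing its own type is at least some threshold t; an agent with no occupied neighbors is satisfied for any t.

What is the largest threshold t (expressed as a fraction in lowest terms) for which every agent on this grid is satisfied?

1/5

(0,1)A 2/2
(0,2)A 2/2
(0,4)B 1/3
(1,0)A 3/3
(1,3)A 4/5
(1,4)A 2/5
(1,5)B 4/6
(1,6)B 3/3
(2,0)A 3/3
(2,1)A 5/5
(2,2)A 4/4
(2,4)A 2/6
(2,5)B 5/8
(2,6)B 4/5
(3,1)A 6/7
(3,2)A 4/6
(3,4)B 3/6
(3,5)B 4/8
(3,6)A 1/5
(4,0)A 2/3
(4,1)A 3/5
(4,2)B 1/4
(4,3)B 2/5
(4,4)A 3/6
(4,5)A 5/8
(4,6)B 1/5
(5,0)B 1/4
(5,4)A 6/7
(5,5)A 7/8
(5,6)A 4/5
(6,0)B 1/2
(6,1)A 1/3
(6,2)A 2/2
(6,3)A 3/3
(6,4)A 4/4
(6,5)A 5/5
(6,6)A 3/3
The smallest same-type fraction is 1/5 at (3,6), which reduces to 1/5. Any threshold above that leaves this agent unsatisfied.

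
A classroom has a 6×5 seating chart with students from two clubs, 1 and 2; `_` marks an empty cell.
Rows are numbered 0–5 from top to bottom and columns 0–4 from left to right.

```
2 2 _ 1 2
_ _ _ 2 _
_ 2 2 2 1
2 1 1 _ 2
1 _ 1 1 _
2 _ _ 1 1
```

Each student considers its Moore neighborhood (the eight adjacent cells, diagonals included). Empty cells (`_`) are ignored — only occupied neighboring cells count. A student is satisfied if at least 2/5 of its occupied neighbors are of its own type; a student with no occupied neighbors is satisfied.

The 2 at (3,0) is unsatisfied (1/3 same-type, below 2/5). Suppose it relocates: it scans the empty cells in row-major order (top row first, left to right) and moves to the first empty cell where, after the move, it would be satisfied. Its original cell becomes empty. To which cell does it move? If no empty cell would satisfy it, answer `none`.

(0,2)

Vacating (3,0). Empty cells in order:
  (0,2): 2/3 same-type → satisfied — stop here.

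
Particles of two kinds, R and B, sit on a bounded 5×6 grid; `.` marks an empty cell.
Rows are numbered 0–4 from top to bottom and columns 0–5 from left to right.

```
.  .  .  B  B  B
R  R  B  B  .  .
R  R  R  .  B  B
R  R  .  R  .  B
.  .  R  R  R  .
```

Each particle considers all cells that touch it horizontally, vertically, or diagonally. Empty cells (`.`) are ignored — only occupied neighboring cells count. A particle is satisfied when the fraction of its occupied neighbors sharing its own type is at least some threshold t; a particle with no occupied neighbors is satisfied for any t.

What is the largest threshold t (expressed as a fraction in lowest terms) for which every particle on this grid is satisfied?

(0,3)B 3/3
(0,4)B 3/3
(0,5)B 1/1
(1,0)R 3/3
(1,1)R 4/5
(1,2)B 2/5
(1,3)B 4/5
(2,0)R 5/5
(2,1)R 6/7
(2,2)R 4/6
(2,4)B 3/4
(2,5)B 2/2
(3,0)R 3/3
(3,1)R 5/5
(3,3)R 4/5
(3,5)B 2/3
(4,2)R 3/3
(4,3)R 3/3
(4,4)R 2/3
The smallest same-type fraction is 2/5 at (1,2), which reduces to 2/5. Any threshold above that leaves this particle unsatisfied.

2/5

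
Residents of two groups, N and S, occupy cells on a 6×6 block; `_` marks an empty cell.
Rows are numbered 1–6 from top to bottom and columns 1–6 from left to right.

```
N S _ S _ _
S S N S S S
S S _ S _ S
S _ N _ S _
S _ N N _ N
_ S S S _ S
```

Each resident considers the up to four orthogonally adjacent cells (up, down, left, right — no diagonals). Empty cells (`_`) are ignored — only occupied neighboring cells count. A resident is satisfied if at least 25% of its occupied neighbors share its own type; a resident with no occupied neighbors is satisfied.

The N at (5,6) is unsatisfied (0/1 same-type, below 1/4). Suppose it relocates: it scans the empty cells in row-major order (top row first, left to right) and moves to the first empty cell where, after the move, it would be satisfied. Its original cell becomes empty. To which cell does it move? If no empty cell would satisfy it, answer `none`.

(1,3)

Vacating (5,6). Empty cells in order:
  (1,3): 1/3 same-type → satisfied — stop here.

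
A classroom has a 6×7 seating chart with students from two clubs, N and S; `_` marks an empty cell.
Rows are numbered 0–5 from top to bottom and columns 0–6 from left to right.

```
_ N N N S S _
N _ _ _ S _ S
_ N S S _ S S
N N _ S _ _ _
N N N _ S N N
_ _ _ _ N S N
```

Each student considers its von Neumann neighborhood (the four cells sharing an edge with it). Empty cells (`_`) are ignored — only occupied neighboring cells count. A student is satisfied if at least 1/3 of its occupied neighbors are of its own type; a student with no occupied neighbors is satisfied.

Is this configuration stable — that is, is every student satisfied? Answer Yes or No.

No

Row 0: (0,1)N 1/1 ✓ · (0,2)N 2/2 ✓ · (0,3)N 1/2 ✓ · (0,4)S 2/3 ✓ · (0,5)S 1/1 ✓
Row 1: (1,0)N 0/0 ✓ · (1,4)S 1/1 ✓ · (1,6)S 1/1 ✓
Row 2: (2,1)N 1/2 ✓ · (2,2)S 1/2 ✓ · (2,3)S 2/2 ✓ · (2,5)S 1/1 ✓ · (2,6)S 2/2 ✓
Row 3: (3,0)N 2/2 ✓ · (3,1)N 3/3 ✓ · (3,3)S 1/1 ✓
Row 4: (4,0)N 2/2 ✓ · (4,1)N 3/3 ✓ · (4,2)N 1/1 ✓ · (4,4)S 0/2 ✗ · (4,5)N 1/3 ✓ · (4,6)N 2/2 ✓
Row 5: (5,4)N 0/2 ✗ · (5,5)S 0/3 ✗ · (5,6)N 1/2 ✓
For instance (4,4) has only 0/2 same-type neighbors, below 1/3.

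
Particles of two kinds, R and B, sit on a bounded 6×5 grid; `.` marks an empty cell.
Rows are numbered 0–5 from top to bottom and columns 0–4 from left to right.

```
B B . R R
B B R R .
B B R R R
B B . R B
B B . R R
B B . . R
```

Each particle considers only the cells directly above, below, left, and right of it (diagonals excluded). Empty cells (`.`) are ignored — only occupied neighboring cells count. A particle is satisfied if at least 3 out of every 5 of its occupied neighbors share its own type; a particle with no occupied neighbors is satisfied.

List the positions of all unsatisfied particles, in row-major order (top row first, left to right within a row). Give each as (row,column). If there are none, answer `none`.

Row 0: (0,0)B 2/2 ok · (0,1)B 2/2 ok · (0,3)R 2/2 ok · (0,4)R 1/1 ok
Row 1: (1,0)B 3/3 ok · (1,1)B 3/4 ok · (1,2)R 2/3 ok · (1,3)R 3/3 ok
Row 2: (2,0)B 3/3 ok · (2,1)B 3/4 ok · (2,2)R 2/3 ok · (2,3)R 4/4 ok · (2,4)R 1/2 unhappy
Row 3: (3,0)B 3/3 ok · (3,1)B 3/3 ok · (3,3)R 2/3 ok · (3,4)B 0/3 unhappy
Row 4: (4,0)B 3/3 ok · (4,1)B 3/3 ok · (4,3)R 2/2 ok · (4,4)R 2/3 ok
Row 5: (5,0)B 2/2 ok · (5,1)B 2/2 ok · (5,4)R 1/1 ok

(2,4), (3,4)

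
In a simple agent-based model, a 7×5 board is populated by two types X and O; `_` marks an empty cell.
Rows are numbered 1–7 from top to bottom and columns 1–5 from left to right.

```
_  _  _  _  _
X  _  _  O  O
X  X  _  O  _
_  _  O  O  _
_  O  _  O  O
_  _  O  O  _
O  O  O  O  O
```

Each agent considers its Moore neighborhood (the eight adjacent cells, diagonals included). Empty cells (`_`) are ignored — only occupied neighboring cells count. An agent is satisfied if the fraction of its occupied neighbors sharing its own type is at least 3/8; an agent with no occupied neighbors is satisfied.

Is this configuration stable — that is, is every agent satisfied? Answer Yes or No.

Yes

Row 2: (2,1)X 2/2 ok · (2,4)O 2/2 ok · (2,5)O 2/2 ok
Row 3: (3,1)X 2/2 ok · (3,2)X 2/3 ok · (3,4)O 4/4 ok
Row 4: (4,3)O 4/5 ok · (4,4)O 4/4 ok
Row 5: (5,2)O 2/2 ok · (5,4)O 5/5 ok · (5,5)O 3/3 ok
Row 6: (6,3)O 6/6 ok · (6,4)O 6/6 ok
Row 7: (7,1)O 1/1 ok · (7,2)O 3/3 ok · (7,3)O 4/4 ok · (7,4)O 4/4 ok · (7,5)O 2/2 ok
All meet the threshold, so the configuration is stable.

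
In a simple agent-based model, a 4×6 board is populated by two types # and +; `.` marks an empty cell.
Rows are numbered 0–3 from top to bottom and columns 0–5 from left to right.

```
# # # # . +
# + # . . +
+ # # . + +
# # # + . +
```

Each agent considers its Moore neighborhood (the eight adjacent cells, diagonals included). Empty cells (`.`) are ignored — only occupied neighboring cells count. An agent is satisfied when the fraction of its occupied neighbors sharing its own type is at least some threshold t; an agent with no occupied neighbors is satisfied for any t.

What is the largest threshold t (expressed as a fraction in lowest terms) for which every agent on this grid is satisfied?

(0,0)# 2/3
(0,1)# 4/5
(0,2)# 3/4
(0,3)# 2/2
(0,5)+ 1/1
(1,0)# 3/5
(1,1)+ 1/8
(1,2)# 5/6
(1,5)+ 3/3
(2,0)+ 1/5
(2,1)# 6/8
(2,2)# 4/6
(2,4)+ 4/4
(2,5)+ 3/3
(3,0)# 2/3
(3,1)# 4/5
(3,2)# 3/4
(3,3)+ 1/3
(3,5)+ 2/2
The smallest same-type fraction is 1/8 at (1,1), which reduces to 1/8. Any threshold above that leaves this agent unsatisfied.

1/8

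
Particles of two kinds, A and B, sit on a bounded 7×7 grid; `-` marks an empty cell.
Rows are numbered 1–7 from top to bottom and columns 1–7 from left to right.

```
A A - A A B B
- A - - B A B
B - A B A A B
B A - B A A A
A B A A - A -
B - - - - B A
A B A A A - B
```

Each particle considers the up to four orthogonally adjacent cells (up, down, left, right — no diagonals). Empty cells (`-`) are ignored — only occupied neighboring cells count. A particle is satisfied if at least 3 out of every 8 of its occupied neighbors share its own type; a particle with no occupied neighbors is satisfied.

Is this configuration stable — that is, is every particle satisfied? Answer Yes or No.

(1,1)A 1/1 satisfied
(1,2)A 2/2 satisfied
(1,4)A 1/1 satisfied
(1,5)A 1/3 not
(1,6)B 1/3 not
(1,7)B 2/2 satisfied
(2,2)A 1/1 satisfied
(2,5)B 0/3 not
(2,6)A 1/4 not
(2,7)B 2/3 satisfied
(3,1)B 1/1 satisfied
(3,3)A 0/1 not
(3,4)B 1/3 not
(3,5)A 2/4 satisfied
(3,6)A 3/4 satisfied
(3,7)B 1/3 not
(4,1)B 1/3 not
(4,2)A 0/2 not
(4,4)B 1/3 not
(4,5)A 2/3 satisfied
(4,6)A 4/4 satisfied
(4,7)A 1/2 satisfied
(5,1)A 0/3 not
(5,2)B 0/3 not
(5,3)A 1/2 satisfied
(5,4)A 1/2 satisfied
(5,6)A 1/2 satisfied
(6,1)B 0/2 not
(6,6)B 0/2 not
(6,7)A 0/2 not
(7,1)A 0/2 not
(7,2)B 0/2 not
(7,3)A 1/2 satisfied
(7,4)A 2/2 satisfied
(7,5)A 1/1 satisfied
(7,7)B 0/1 not
For instance (1,5) has only 1/3 same-type neighbors, below 3/8.

No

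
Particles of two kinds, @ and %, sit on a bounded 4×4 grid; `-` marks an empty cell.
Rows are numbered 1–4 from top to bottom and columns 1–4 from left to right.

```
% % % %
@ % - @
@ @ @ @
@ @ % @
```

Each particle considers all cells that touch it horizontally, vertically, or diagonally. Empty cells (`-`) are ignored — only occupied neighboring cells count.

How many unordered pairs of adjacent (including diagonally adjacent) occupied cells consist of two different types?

13

Scan each occupied cell's neighbors to the right and below (and the two forward diagonals) so each pair is counted once.
Row 1: %(1,1)–%(1,2)= %(1,1)–@(2,1)≠ %(1,1)–%(2,2)= %(1,2)–%(1,3)= %(1,2)–%(2,2)= %(1,2)–@(2,1)≠ %(1,3)–%(1,4)= %(1,3)–@(2,4)≠ %(1,3)–%(2,2)= %(1,4)–@(2,4)≠  → 4/10 unlike.
Row 2: @(2,1)–%(2,2)≠ @(2,1)–@(3,1)= @(2,1)–@(3,2)= %(2,2)–@(3,2)≠ %(2,2)–@(3,3)≠ %(2,2)–@(3,1)≠ @(2,4)–@(3,4)= @(2,4)–@(3,3)=  → 4/8 unlike.
Row 3: @(3,1)–@(3,2)= @(3,1)–@(4,1)= @(3,1)–@(4,2)= @(3,2)–@(3,3)= @(3,2)–@(4,2)= @(3,2)–%(4,3)≠ @(3,2)–@(4,1)= @(3,3)–@(3,4)= @(3,3)–%(4,3)≠ @(3,3)–@(4,4)= @(3,3)–@(4,2)= @(3,4)–@(4,4)= @(3,4)–%(4,3)≠  → 3/13 unlike.
Row 4: @(4,1)–@(4,2)= @(4,2)–%(4,3)≠ %(4,3)–@(4,4)≠  → 2/3 unlike.
Total adjacent occupied pairs: 34; unlike-type pairs: 13.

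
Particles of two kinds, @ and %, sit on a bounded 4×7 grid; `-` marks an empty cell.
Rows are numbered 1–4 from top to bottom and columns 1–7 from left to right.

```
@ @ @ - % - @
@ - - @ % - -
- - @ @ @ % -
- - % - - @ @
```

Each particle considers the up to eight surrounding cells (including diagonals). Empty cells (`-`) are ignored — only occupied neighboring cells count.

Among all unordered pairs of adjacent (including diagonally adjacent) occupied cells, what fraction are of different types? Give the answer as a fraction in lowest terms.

9/23

Scan each occupied cell's neighbors to the right and below (and the two forward diagonals) so each pair is counted once.
From row 1: 1 unlike of 7 pairs (running 1/7).
From row 2: 3 unlike of 7 pairs (running 4/14).
From row 3: 5 unlike of 8 pairs (running 9/22).
From row 4: 0 unlike of 1 pairs (running 9/23).
Total adjacent occupied pairs: 23; unlike-type pairs: 9.
9/23 is already in lowest terms.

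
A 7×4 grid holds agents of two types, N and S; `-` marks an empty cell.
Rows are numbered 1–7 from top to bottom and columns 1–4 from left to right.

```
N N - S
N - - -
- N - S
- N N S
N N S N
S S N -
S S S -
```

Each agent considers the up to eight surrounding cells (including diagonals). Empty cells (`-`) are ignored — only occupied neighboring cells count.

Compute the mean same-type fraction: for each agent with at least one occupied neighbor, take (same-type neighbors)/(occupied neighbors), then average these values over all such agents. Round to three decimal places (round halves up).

0.681

Row 1: (1,1)N 2/2 · (1,2)N 2/2 · (1,4)S — no occupied neighbors
Row 2: (2,1)N 3/3
Row 3: (3,2)N 3/3 · (3,4)S 1/2
Row 4: (4,2)N 4/5 · (4,3)N 4/7 · (4,4)S 2/4
Row 5: (5,1)N 2/4 · (5,2)N 4/7 · (5,3)S 2/7 · (5,4)N 2/4
Row 6: (6,1)S 3/5 · (6,2)S 5/8 · (6,3)N 2/6
Row 7: (7,1)S 3/3 · (7,2)S 4/5 · (7,3)S 2/3
Sum over 18 agents: 2/2 + 2/2 + 3/3 + 3/3 + 1/2 + 4/5 + 4/7 + 2/4 + 2/4 + 4/7 + 2/7 + 2/4 + 3/5 + 5/8 + 2/6 + 3/3 + 4/5 + 2/3 = 3431/280; mean = 3431/280 ÷ 18 = 3431/5040 = 0.680753… → 0.681.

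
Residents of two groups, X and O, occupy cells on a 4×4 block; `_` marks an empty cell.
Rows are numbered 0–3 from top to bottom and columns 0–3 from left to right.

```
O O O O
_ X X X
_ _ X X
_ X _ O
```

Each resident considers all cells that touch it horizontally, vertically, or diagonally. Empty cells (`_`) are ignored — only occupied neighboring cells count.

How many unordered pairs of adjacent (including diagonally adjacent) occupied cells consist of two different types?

Scan each occupied cell's neighbors to the right and below (and the two forward diagonals) so each pair is counted once.
From row 0: 8 unlike of 11 pairs (running 8/11).
From row 1: 0 unlike of 7 pairs (running 8/18).
From row 2: 2 unlike of 4 pairs (running 10/22).
Total adjacent occupied pairs: 22; unlike-type pairs: 10.

10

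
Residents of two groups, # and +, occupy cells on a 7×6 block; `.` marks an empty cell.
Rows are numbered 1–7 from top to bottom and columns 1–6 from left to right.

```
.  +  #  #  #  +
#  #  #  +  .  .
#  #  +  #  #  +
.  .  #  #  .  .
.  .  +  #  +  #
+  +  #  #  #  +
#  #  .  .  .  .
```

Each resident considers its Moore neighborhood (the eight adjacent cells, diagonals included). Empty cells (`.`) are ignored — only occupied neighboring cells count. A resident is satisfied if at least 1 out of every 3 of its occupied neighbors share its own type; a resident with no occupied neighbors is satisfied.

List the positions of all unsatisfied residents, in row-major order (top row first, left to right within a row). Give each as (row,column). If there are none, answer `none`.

(1,2), (1,6), (2,4), (3,3), (3,6), (5,3), (5,5)

(1,2)+ 0/4 unhappy
(1,3)# 3/5 ok
(1,4)# 3/4 ok
(1,5)# 1/3 ok
(1,6)+ 0/1 unhappy
(2,1)# 3/4 ok
(2,2)# 5/7 ok
(2,3)# 5/8 ok
(2,4)+ 1/7 unhappy
(3,1)# 3/3 ok
(3,2)# 5/6 ok
(3,3)+ 1/7 unhappy
(3,4)# 4/6 ok
(3,5)# 2/4 ok
(3,6)+ 0/1 unhappy
(4,3)# 4/6 ok
(4,4)# 4/7 ok
(5,3)+ 1/6 unhappy
(5,4)# 5/7 ok
(5,5)+ 1/6 unhappy
(5,6)# 1/3 ok
(6,1)+ 1/3 ok
(6,2)+ 2/5 ok
(6,3)# 3/5 ok
(6,4)# 3/5 ok
(6,5)# 3/5 ok
(6,6)+ 1/3 ok
(7,1)# 1/3 ok
(7,2)# 2/4 ok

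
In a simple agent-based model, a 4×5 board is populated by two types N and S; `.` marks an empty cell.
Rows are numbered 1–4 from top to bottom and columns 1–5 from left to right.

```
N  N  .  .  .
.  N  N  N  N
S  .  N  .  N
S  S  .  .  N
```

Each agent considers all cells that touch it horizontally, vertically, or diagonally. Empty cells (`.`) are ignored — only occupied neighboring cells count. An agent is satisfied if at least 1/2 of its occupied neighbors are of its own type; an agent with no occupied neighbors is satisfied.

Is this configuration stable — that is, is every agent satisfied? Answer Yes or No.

(1,1)N 2/2 ✓
(1,2)N 3/3 ✓
(2,2)N 4/5 ✓
(2,3)N 4/4 ✓
(2,4)N 4/4 ✓
(2,5)N 2/2 ✓
(3,1)S 2/3 ✓
(3,3)N 3/4 ✓
(3,5)N 3/3 ✓
(4,1)S 2/2 ✓
(4,2)S 2/3 ✓
(4,5)N 1/1 ✓
All meet the threshold, so the configuration is stable.

Yes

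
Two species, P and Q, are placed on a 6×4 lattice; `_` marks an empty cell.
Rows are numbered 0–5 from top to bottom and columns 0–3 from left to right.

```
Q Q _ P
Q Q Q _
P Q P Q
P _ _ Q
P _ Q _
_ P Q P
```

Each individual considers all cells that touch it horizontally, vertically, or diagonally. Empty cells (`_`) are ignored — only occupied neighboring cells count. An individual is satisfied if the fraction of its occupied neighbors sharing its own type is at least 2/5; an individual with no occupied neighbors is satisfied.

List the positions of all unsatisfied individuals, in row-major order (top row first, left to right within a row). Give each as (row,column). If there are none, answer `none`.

(0,0)Q 3/3 satisfied
(0,1)Q 4/4 satisfied
(0,3)P 0/1 not
(1,0)Q 4/5 satisfied
(1,1)Q 5/7 satisfied
(1,2)Q 4/6 satisfied
(2,0)P 1/4 not
(2,1)Q 3/6 satisfied
(2,2)P 0/5 not
(2,3)Q 2/3 satisfied
(3,0)P 2/3 satisfied
(3,3)Q 2/3 satisfied
(4,0)P 2/2 satisfied
(4,2)Q 2/4 satisfied
(5,1)P 1/3 not
(5,2)Q 1/3 not
(5,3)P 0/2 not

(0,3), (2,0), (2,2), (5,1), (5,2), (5,3)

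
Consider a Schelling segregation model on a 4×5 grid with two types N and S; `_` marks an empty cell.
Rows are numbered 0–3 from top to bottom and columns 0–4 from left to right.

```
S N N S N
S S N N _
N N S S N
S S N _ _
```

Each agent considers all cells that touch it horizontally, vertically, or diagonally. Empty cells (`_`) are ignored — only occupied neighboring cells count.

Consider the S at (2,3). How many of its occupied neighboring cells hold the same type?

Occupied neighbors of (2,3): (1,2)=N, (1,3)=N, (2,2)=S, (2,4)=N, (3,2)=N.
Same type (S): 1 of 5.

1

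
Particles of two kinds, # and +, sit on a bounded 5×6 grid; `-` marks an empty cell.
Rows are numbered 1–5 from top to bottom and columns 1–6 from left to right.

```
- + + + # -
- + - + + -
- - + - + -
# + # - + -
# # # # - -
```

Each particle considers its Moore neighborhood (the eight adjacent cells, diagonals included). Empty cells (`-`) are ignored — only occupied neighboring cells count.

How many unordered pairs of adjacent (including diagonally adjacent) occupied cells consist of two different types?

10

Scan each occupied cell's neighbors to the right and below (and the two forward diagonals) so each pair is counted once.
Row 1: +(1,2)–+(1,3)= +(1,2)–+(2,2)= +(1,3)–+(1,4)= +(1,3)–+(2,4)= +(1,3)–+(2,2)= +(1,4)–#(1,5)≠ +(1,4)–+(2,4)= +(1,4)–+(2,5)= #(1,5)–+(2,5)≠ #(1,5)–+(2,4)≠  → 3/10 unlike.
Row 2: +(2,2)–+(3,3)= +(2,4)–+(2,5)= +(2,4)–+(3,5)= +(2,4)–+(3,3)= +(2,5)–+(3,5)=  → 0/5 unlike.
Row 3: +(3,3)–#(4,3)≠ +(3,3)–+(4,2)= +(3,5)–+(4,5)=  → 1/3 unlike.
Row 4: #(4,1)–+(4,2)≠ #(4,1)–#(5,1)= #(4,1)–#(5,2)= +(4,2)–#(4,3)≠ +(4,2)–#(5,2)≠ +(4,2)–#(5,3)≠ +(4,2)–#(5,1)≠ #(4,3)–#(5,3)= #(4,3)–#(5,4)= #(4,3)–#(5,2)= +(4,5)–#(5,4)≠  → 6/11 unlike.
Row 5: #(5,1)–#(5,2)= #(5,2)–#(5,3)= #(5,3)–#(5,4)=  → 0/3 unlike.
Total adjacent occupied pairs: 32; unlike-type pairs: 10.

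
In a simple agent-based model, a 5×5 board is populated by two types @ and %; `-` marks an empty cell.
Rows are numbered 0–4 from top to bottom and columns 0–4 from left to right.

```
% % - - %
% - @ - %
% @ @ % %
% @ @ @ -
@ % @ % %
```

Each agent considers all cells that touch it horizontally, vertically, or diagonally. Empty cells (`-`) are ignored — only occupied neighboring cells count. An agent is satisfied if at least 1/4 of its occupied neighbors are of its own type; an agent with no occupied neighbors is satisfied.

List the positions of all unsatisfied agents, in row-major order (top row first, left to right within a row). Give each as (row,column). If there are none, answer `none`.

(4,1)

(0,0)% 2/2 satisfied
(0,1)% 2/3 satisfied
(0,4)% 1/1 satisfied
(1,0)% 3/4 satisfied
(1,2)@ 2/4 satisfied
(1,4)% 3/3 satisfied
(2,0)% 2/4 satisfied
(2,1)@ 4/7 satisfied
(2,2)@ 5/6 satisfied
(2,3)% 2/6 satisfied
(2,4)% 2/3 satisfied
(3,0)% 2/5 satisfied
(3,1)@ 5/8 satisfied
(3,2)@ 5/8 satisfied
(3,3)@ 3/7 satisfied
(4,0)@ 1/3 satisfied
(4,1)% 1/5 not
(4,2)@ 3/5 satisfied
(4,3)% 1/4 satisfied
(4,4)% 1/2 satisfied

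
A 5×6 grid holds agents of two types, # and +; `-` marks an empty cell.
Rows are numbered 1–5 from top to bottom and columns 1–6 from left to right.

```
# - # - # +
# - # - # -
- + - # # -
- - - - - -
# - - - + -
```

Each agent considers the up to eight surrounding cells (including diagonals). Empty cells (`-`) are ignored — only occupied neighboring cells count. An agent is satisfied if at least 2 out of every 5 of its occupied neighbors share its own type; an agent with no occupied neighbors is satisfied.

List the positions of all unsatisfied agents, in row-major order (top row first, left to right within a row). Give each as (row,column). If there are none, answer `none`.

(1,1)# 1/1 ok
(1,3)# 1/1 ok
(1,5)# 1/2 ok
(1,6)+ 0/2 unhappy
(2,1)# 1/2 ok
(2,3)# 2/3 ok
(2,5)# 3/4 ok
(3,2)+ 0/2 unhappy
(3,4)# 3/3 ok
(3,5)# 2/2 ok
(5,1)# 0/0 ok
(5,5)+ 0/0 ok

(1,6), (3,2)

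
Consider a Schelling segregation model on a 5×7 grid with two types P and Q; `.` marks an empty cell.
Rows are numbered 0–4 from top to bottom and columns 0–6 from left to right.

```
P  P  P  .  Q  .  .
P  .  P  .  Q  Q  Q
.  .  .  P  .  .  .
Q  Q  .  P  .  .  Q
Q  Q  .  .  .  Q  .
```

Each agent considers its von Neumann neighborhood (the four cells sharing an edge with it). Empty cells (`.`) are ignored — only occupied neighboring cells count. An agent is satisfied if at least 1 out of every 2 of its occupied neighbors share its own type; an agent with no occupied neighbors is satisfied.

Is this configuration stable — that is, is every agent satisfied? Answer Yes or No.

Row 0: (0,0)P 2/2 ✓ · (0,1)P 2/2 ✓ · (0,2)P 2/2 ✓ · (0,4)Q 1/1 ✓
Row 1: (1,0)P 1/1 ✓ · (1,2)P 1/1 ✓ · (1,4)Q 2/2 ✓ · (1,5)Q 2/2 ✓ · (1,6)Q 1/1 ✓
Row 2: (2,3)P 1/1 ✓
Row 3: (3,0)Q 2/2 ✓ · (3,1)Q 2/2 ✓ · (3,3)P 1/1 ✓ · (3,6)Q 0/0 ✓
Row 4: (4,0)Q 2/2 ✓ · (4,1)Q 2/2 ✓ · (4,5)Q 0/0 ✓
All meet the threshold, so the configuration is stable.

Yes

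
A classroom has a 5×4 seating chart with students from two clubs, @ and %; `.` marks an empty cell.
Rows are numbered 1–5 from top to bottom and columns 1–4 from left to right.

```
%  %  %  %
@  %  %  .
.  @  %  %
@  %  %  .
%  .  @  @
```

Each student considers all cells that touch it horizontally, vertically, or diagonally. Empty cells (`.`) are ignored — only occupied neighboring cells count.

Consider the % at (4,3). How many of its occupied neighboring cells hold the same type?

3

Occupied neighbors of (4,3): (3,2)=@, (3,3)=%, (3,4)=%, (4,2)=%, (5,3)=@, (5,4)=@.
Same type (%): 3 of 6.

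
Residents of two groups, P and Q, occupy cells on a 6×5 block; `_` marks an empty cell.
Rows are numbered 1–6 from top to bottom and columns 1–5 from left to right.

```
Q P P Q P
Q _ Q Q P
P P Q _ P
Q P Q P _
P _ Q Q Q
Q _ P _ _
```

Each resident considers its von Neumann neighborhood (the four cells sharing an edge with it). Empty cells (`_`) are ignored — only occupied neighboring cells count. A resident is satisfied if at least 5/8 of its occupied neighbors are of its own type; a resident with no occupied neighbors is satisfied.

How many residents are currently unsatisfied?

(1,1)Q 1/2 not
(1,2)P 1/2 not
(1,3)P 1/3 not
(1,4)Q 1/3 not
(1,5)P 1/2 not
(2,1)Q 1/2 not
(2,3)Q 2/3 satisfied
(2,4)Q 2/3 satisfied
(2,5)P 2/3 satisfied
(3,1)P 1/3 not
(3,2)P 2/3 satisfied
(3,3)Q 2/3 satisfied
(3,5)P 1/1 satisfied
(4,1)Q 0/3 not
(4,2)P 1/3 not
(4,3)Q 2/4 not
(4,4)P 0/2 not
(5,1)P 0/2 not
(5,3)Q 2/3 satisfied
(5,4)Q 2/3 satisfied
(5,5)Q 1/1 satisfied
(6,1)Q 0/1 not
(6,3)P 0/1 not
Unsatisfied: (1,1), (1,2), (1,3), (1,4), (1,5), (2,1), (3,1), (4,1), (4,2), (4,3), (4,4), (5,1), (6,1), (6,3) — 14 in total.

14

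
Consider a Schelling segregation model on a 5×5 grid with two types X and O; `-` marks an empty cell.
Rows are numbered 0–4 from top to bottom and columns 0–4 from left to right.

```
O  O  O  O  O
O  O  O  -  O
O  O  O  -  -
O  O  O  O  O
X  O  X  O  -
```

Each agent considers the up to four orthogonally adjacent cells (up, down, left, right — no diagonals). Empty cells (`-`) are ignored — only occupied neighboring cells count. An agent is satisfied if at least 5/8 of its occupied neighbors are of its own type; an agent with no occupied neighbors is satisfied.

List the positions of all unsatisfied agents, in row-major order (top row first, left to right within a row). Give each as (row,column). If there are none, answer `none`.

(0,0)O 2/2 ✓
(0,1)O 3/3 ✓
(0,2)O 3/3 ✓
(0,3)O 2/2 ✓
(0,4)O 2/2 ✓
(1,0)O 3/3 ✓
(1,1)O 4/4 ✓
(1,2)O 3/3 ✓
(1,4)O 1/1 ✓
(2,0)O 3/3 ✓
(2,1)O 4/4 ✓
(2,2)O 3/3 ✓
(3,0)O 2/3 ✓
(3,1)O 4/4 ✓
(3,2)O 3/4 ✓
(3,3)O 3/3 ✓
(3,4)O 1/1 ✓
(4,0)X 0/2 ✗
(4,1)O 1/3 ✗
(4,2)X 0/3 ✗
(4,3)O 1/2 ✗

(4,0), (4,1), (4,2), (4,3)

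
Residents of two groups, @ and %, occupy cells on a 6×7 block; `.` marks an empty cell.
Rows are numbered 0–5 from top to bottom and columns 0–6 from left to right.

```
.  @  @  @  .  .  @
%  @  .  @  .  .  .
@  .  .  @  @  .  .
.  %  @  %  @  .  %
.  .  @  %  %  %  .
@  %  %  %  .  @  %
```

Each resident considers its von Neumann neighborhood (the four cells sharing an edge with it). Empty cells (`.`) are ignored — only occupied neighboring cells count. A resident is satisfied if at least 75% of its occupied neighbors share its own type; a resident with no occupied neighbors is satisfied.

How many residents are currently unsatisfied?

16

Row 0: (0,1)@ 2/2 ✓ · (0,2)@ 2/2 ✓ · (0,3)@ 2/2 ✓ · (0,6)@ 0/0 ✓
Row 1: (1,0)% 0/2 ✗ · (1,1)@ 1/2 ✗ · (1,3)@ 2/2 ✓
Row 2: (2,0)@ 0/1 ✗ · (2,3)@ 2/3 ✗ · (2,4)@ 2/2 ✓
Row 3: (3,1)% 0/1 ✗ · (3,2)@ 1/3 ✗ · (3,3)% 1/4 ✗ · (3,4)@ 1/3 ✗ · (3,6)% 0/0 ✓
Row 4: (4,2)@ 1/3 ✗ · (4,3)% 3/4 ✓ · (4,4)% 2/3 ✗ · (4,5)% 1/2 ✗
Row 5: (5,0)@ 0/1 ✗ · (5,1)% 1/2 ✗ · (5,2)% 2/3 ✗ · (5,3)% 2/2 ✓ · (5,5)@ 0/2 ✗ · (5,6)% 0/1 ✗
Unsatisfied: (1,0), (1,1), (2,0), (2,3), (3,1), (3,2), (3,3), (3,4), (4,2), (4,4), (4,5), (5,0), (5,1), (5,2), (5,5), (5,6) — 16 in total.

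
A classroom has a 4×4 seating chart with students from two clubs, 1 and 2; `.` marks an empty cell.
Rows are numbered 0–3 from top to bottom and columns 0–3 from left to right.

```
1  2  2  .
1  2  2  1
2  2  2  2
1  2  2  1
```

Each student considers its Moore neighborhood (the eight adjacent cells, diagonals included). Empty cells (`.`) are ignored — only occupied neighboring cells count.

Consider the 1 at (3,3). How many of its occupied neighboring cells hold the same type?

Occupied neighbors of (3,3): (2,2)=2, (2,3)=2, (3,2)=2.
Same type (1): 0 of 3.

0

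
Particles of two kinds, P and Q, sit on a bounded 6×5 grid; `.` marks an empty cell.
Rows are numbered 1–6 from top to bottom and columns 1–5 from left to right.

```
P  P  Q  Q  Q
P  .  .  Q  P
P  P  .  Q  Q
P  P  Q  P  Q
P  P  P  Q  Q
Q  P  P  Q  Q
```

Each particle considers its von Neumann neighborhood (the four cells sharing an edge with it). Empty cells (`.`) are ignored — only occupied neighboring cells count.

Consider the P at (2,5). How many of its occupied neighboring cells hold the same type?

0

Occupied neighbors of (2,5): (1,5)=Q, (3,5)=Q, (2,4)=Q.
Same type (P): 0 of 3.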